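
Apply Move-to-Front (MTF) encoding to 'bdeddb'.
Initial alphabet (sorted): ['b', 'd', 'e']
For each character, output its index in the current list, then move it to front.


MTF encoding:
'b': index 0 in ['b', 'd', 'e'] -> ['b', 'd', 'e']
'd': index 1 in ['b', 'd', 'e'] -> ['d', 'b', 'e']
'e': index 2 in ['d', 'b', 'e'] -> ['e', 'd', 'b']
'd': index 1 in ['e', 'd', 'b'] -> ['d', 'e', 'b']
'd': index 0 in ['d', 'e', 'b'] -> ['d', 'e', 'b']
'b': index 2 in ['d', 'e', 'b'] -> ['b', 'd', 'e']


Output: [0, 1, 2, 1, 0, 2]


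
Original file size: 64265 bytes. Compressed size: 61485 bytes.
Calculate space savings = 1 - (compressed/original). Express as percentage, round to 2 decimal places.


ratio = compressed/original = 61485/64265 = 0.956742
savings = 1 - ratio = 1 - 0.956742 = 0.043258
as a percentage: 0.043258 * 100 = 4.33%

Space savings = 1 - 61485/64265 = 4.33%


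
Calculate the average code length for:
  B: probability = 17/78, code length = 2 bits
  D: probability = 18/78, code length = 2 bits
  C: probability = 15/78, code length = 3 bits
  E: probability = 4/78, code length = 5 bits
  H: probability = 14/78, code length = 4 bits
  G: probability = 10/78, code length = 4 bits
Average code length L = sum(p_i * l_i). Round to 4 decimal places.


Weighted contributions p_i * l_i:
  B: (17/78) * 2 = 34/78
  D: (18/78) * 2 = 36/78
  C: (15/78) * 3 = 45/78
  E: (4/78) * 5 = 20/78
  H: (14/78) * 4 = 56/78
  G: (10/78) * 4 = 40/78
Sum = (34 + 36 + 45 + 20 + 56 + 40)/78 = 231/78

L = 231/78 = 2.9615 bits/symbol


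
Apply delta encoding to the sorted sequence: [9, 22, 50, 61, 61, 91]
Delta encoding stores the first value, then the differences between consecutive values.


First value: 9
Deltas:
  22 - 9 = 13
  50 - 22 = 28
  61 - 50 = 11
  61 - 61 = 0
  91 - 61 = 30


Delta encoded: [9, 13, 28, 11, 0, 30]


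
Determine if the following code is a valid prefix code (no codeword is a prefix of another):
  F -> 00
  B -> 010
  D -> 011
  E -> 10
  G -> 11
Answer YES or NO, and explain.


Checking each pair (does one codeword prefix another?):
  F='00' vs B='010': no prefix
  F='00' vs D='011': no prefix
  F='00' vs E='10': no prefix
  F='00' vs G='11': no prefix
  B='010' vs F='00': no prefix
  B='010' vs D='011': no prefix
  B='010' vs E='10': no prefix
  B='010' vs G='11': no prefix
  D='011' vs F='00': no prefix
  D='011' vs B='010': no prefix
  D='011' vs E='10': no prefix
  D='011' vs G='11': no prefix
  E='10' vs F='00': no prefix
  E='10' vs B='010': no prefix
  E='10' vs D='011': no prefix
  E='10' vs G='11': no prefix
  G='11' vs F='00': no prefix
  G='11' vs B='010': no prefix
  G='11' vs D='011': no prefix
  G='11' vs E='10': no prefix
No violation found over all pairs.

YES -- this is a valid prefix code. No codeword is a prefix of any other codeword.


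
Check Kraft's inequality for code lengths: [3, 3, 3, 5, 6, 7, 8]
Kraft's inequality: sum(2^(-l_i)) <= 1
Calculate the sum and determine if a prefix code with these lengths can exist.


Sum = 2^(-3) + 2^(-3) + 2^(-3) + 2^(-5) + 2^(-6) + 2^(-7) + 2^(-8)
    = 0.125 + 0.125 + 0.125 + 0.03125 + 0.015625 + 0.0078125 + 0.00390625
    = 111/256 = 0.43359375
Since 0.43359375 <= 1, Kraft's inequality IS satisfied.
A prefix code with these lengths CAN exist.

Kraft sum = 0.43359375. Satisfied.


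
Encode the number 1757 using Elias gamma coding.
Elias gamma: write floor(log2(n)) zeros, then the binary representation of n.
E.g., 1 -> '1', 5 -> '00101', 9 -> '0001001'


num_bits = floor(log2(1757)) + 1 = 11
leading_zeros = num_bits - 1 = 10
binary(1757) = 11011011101

Elias gamma(1757) = '0000000000' + '11011011101' = 000000000011011011101 (21 bits)


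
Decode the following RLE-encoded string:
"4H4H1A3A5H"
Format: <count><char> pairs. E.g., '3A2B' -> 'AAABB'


Expanding each <count><char> pair:
  4H -> 'HHHH'
  4H -> 'HHHH'
  1A -> 'A'
  3A -> 'AAA'
  5H -> 'HHHHH'

Decoded = HHHHHHHHAAAAHHHHH


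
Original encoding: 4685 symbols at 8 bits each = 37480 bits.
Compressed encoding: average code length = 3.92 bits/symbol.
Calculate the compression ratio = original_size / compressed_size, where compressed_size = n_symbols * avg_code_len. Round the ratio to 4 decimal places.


original_size = n_symbols * orig_bits = 4685 * 8 = 37480 bits
compressed_size = n_symbols * avg_code_len = 4685 * 3.92 = 18365.2 bits
ratio = original_size / compressed_size = 37480 / 18365.2 = 2.0408

Compression ratio = 2.0408


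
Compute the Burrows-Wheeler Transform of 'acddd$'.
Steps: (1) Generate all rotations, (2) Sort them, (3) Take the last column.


Rotations (sorted):
  0: $acddd -> last char: d
  1: acddd$ -> last char: $
  2: cddd$a -> last char: a
  3: d$acdd -> last char: d
  4: dd$acd -> last char: d
  5: ddd$ac -> last char: c


BWT = d$addc


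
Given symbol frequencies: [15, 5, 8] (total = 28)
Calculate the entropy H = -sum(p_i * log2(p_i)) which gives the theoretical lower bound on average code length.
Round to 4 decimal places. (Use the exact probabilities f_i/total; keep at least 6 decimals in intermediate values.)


Per-symbol terms -p_i * log2(p_i) with p_i = f_i/28:
  p = 15/28 = 0.535714: log2(p) = -0.900464, -p*log2(p) = 0.482392
  p = 5/28 = 0.178571: log2(p) = -2.485427, -p*log2(p) = 0.443826
  p = 8/28 = 0.285714: log2(p) = -1.807355, -p*log2(p) = 0.516387
H = 0.482392 + 0.443826 + 0.516387 = 1.442605

H = 1.4426 bits/symbol


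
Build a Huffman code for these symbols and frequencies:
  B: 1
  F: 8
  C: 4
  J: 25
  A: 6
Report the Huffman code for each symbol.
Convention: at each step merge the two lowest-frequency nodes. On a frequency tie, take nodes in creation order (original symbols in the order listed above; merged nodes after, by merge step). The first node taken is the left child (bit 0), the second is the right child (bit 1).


Huffman tree construction:
Step 1: Merge B(1) + C(4) = 5
Step 2: Merge (B+C)(5) + A(6) = 11
Step 3: Merge F(8) + ((B+C)+A)(11) = 19
Step 4: Merge (F+((B+C)+A))(19) + J(25) = 44
Read each symbol's code off the tree from the root (left child = 0, right child = 1).

Codes:
  B: 0100 (length 4)
  F: 00 (length 2)
  C: 0101 (length 4)
  J: 1 (length 1)
  A: 011 (length 3)
Average code length: 79/44 = 1.7955 bits/symbol


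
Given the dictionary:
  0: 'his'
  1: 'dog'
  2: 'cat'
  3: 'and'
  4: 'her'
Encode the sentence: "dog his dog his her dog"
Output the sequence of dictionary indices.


Look up each word in the dictionary:
  'dog' -> 1
  'his' -> 0
  'dog' -> 1
  'his' -> 0
  'her' -> 4
  'dog' -> 1

Encoded: [1, 0, 1, 0, 4, 1]


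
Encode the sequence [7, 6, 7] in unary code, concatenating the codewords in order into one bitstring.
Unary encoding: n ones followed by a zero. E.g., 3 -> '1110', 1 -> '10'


Encode each number as n ones followed by a terminating 0:
  7 -> 11111110 (8 bits)
  6 -> 1111110 (7 bits)
  7 -> 11111110 (8 bits)
Total length = 8 + 7 + 8 = 23 bits.

Unary([7, 6, 7]) = 11111110111111011111110 (23 bits)


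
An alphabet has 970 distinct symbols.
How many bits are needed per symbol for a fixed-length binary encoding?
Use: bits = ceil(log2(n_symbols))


log2(970) = 9.9218
Bracket: 2^9 = 512 < 970 <= 2^10 = 1024
So ceil(log2(970)) = 10

bits = ceil(log2(970)) = ceil(9.9218) = 10 bits


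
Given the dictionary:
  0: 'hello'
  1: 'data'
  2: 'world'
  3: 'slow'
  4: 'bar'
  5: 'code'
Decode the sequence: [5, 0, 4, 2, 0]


Look up each index in the dictionary:
  5 -> 'code'
  0 -> 'hello'
  4 -> 'bar'
  2 -> 'world'
  0 -> 'hello'

Decoded: "code hello bar world hello"


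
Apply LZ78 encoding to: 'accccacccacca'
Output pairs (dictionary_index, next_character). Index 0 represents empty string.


LZ78 encoding steps:
Dictionary: {0: ''}
Step 1: w='' (idx 0), next='a' -> output (0, 'a'), add 'a' as idx 1
Step 2: w='' (idx 0), next='c' -> output (0, 'c'), add 'c' as idx 2
Step 3: w='c' (idx 2), next='c' -> output (2, 'c'), add 'cc' as idx 3
Step 4: w='c' (idx 2), next='a' -> output (2, 'a'), add 'ca' as idx 4
Step 5: w='cc' (idx 3), next='c' -> output (3, 'c'), add 'ccc' as idx 5
Step 6: w='a' (idx 1), next='c' -> output (1, 'c'), add 'ac' as idx 6
Step 7: w='ca' (idx 4), end of input -> output (4, '')


Encoded: [(0, 'a'), (0, 'c'), (2, 'c'), (2, 'a'), (3, 'c'), (1, 'c'), (4, '')]


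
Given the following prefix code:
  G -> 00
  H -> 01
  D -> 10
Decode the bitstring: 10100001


Decoding step by step:
Bits 10 -> D
Bits 10 -> D
Bits 00 -> G
Bits 01 -> H


Decoded message: DDGH


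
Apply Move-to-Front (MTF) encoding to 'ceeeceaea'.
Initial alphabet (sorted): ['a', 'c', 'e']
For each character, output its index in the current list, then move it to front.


MTF encoding:
'c': index 1 in ['a', 'c', 'e'] -> ['c', 'a', 'e']
'e': index 2 in ['c', 'a', 'e'] -> ['e', 'c', 'a']
'e': index 0 in ['e', 'c', 'a'] -> ['e', 'c', 'a']
'e': index 0 in ['e', 'c', 'a'] -> ['e', 'c', 'a']
'c': index 1 in ['e', 'c', 'a'] -> ['c', 'e', 'a']
'e': index 1 in ['c', 'e', 'a'] -> ['e', 'c', 'a']
'a': index 2 in ['e', 'c', 'a'] -> ['a', 'e', 'c']
'e': index 1 in ['a', 'e', 'c'] -> ['e', 'a', 'c']
'a': index 1 in ['e', 'a', 'c'] -> ['a', 'e', 'c']


Output: [1, 2, 0, 0, 1, 1, 2, 1, 1]


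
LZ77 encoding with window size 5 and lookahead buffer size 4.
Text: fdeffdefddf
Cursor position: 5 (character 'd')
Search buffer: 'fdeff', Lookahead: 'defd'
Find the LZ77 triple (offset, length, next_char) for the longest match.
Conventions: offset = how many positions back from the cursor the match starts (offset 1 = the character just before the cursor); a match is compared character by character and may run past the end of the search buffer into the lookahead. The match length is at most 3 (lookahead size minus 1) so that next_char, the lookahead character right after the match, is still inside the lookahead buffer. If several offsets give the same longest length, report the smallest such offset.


Try each offset into the search buffer:
  offset=1 (pos 4, char 'f'): match length 0
  offset=2 (pos 3, char 'f'): match length 0
  offset=3 (pos 2, char 'e'): match length 0
  offset=4 (pos 1, char 'd'): match length 3
  offset=5 (pos 0, char 'f'): match length 0
Longest match has length 3 at offset 4.
next_char = character at position 5 + 3 = 8 -> 'd'

Best match: offset=4, length=3 (matching 'def' starting at position 1)
LZ77 triple: (4, 3, 'd')


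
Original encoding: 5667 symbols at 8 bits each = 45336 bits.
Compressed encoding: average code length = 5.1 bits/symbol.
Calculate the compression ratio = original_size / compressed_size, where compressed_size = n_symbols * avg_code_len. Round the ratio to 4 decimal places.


original_size = n_symbols * orig_bits = 5667 * 8 = 45336 bits
compressed_size = n_symbols * avg_code_len = 5667 * 5.1 = 28901.7 bits
ratio = original_size / compressed_size = 45336 / 28901.7 = 1.5686

Compression ratio = 1.5686


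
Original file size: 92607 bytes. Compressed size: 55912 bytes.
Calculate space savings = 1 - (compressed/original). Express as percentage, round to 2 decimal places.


ratio = compressed/original = 55912/92607 = 0.603756
savings = 1 - ratio = 1 - 0.603756 = 0.396244
as a percentage: 0.396244 * 100 = 39.62%

Space savings = 1 - 55912/92607 = 39.62%


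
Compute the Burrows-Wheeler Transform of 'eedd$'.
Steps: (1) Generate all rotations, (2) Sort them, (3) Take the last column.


Rotations (sorted):
  0: $eedd -> last char: d
  1: d$eed -> last char: d
  2: dd$ee -> last char: e
  3: edd$e -> last char: e
  4: eedd$ -> last char: $


BWT = ddee$


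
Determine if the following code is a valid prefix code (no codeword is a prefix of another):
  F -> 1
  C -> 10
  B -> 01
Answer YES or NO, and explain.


Checking each pair (does one codeword prefix another?):
  F='1' vs C='10': prefix -- VIOLATION

NO -- this is NOT a valid prefix code. F (1) is a prefix of C (10).


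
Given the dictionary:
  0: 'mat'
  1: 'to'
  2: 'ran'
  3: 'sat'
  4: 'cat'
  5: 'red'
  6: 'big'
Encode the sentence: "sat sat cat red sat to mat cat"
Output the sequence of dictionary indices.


Look up each word in the dictionary:
  'sat' -> 3
  'sat' -> 3
  'cat' -> 4
  'red' -> 5
  'sat' -> 3
  'to' -> 1
  'mat' -> 0
  'cat' -> 4

Encoded: [3, 3, 4, 5, 3, 1, 0, 4]


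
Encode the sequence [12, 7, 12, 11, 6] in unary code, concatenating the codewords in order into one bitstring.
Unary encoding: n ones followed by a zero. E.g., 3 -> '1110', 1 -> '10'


Encode each number as n ones followed by a terminating 0:
  12 -> 1111111111110 (13 bits)
  7 -> 11111110 (8 bits)
  12 -> 1111111111110 (13 bits)
  11 -> 111111111110 (12 bits)
  6 -> 1111110 (7 bits)
Total length = 13 + 8 + 13 + 12 + 7 = 53 bits.

Unary([12, 7, 12, 11, 6]) = 11111111111101111111011111111111101111111111101111110 (53 bits)


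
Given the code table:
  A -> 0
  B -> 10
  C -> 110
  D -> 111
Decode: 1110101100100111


Decoding:
111 -> D
0 -> A
10 -> B
110 -> C
0 -> A
10 -> B
0 -> A
111 -> D


Result: DABCABAD


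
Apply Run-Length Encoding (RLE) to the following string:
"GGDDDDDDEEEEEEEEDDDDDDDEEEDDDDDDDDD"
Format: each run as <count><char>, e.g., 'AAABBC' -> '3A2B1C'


Scanning runs left to right:
  i=0: run of 'G' x 2 -> '2G'
  i=2: run of 'D' x 6 -> '6D'
  i=8: run of 'E' x 8 -> '8E'
  i=16: run of 'D' x 7 -> '7D'
  i=23: run of 'E' x 3 -> '3E'
  i=26: run of 'D' x 9 -> '9D'

RLE = 2G6D8E7D3E9D


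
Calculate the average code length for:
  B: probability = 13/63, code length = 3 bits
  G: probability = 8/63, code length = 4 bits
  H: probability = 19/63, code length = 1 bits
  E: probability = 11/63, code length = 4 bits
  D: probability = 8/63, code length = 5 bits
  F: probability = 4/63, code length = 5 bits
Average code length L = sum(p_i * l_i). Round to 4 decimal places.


Weighted contributions p_i * l_i:
  B: (13/63) * 3 = 39/63
  G: (8/63) * 4 = 32/63
  H: (19/63) * 1 = 19/63
  E: (11/63) * 4 = 44/63
  D: (8/63) * 5 = 40/63
  F: (4/63) * 5 = 20/63
Sum = (39 + 32 + 19 + 44 + 40 + 20)/63 = 194/63

L = 194/63 = 3.0794 bits/symbol


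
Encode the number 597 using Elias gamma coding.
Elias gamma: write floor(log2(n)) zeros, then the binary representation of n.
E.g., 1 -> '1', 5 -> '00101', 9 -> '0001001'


num_bits = floor(log2(597)) + 1 = 10
leading_zeros = num_bits - 1 = 9
binary(597) = 1001010101

Elias gamma(597) = '000000000' + '1001010101' = 0000000001001010101 (19 bits)


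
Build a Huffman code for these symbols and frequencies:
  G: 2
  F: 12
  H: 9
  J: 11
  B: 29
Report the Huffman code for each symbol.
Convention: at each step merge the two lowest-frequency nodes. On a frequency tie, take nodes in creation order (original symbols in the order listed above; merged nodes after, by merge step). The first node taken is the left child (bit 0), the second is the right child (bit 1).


Huffman tree construction:
Step 1: Merge G(2) + H(9) = 11
Step 2: Merge J(11) + (G+H)(11) = 22
Step 3: Merge F(12) + (J+(G+H))(22) = 34
Step 4: Merge B(29) + (F+(J+(G+H)))(34) = 63
Read each symbol's code off the tree from the root (left child = 0, right child = 1).

Codes:
  G: 1110 (length 4)
  F: 10 (length 2)
  H: 1111 (length 4)
  J: 110 (length 3)
  B: 0 (length 1)
Average code length: 130/63 = 2.0635 bits/symbol


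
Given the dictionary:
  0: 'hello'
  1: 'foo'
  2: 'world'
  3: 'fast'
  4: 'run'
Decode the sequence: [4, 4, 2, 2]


Look up each index in the dictionary:
  4 -> 'run'
  4 -> 'run'
  2 -> 'world'
  2 -> 'world'

Decoded: "run run world world"


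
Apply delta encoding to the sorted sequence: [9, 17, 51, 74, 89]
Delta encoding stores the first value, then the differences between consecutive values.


First value: 9
Deltas:
  17 - 9 = 8
  51 - 17 = 34
  74 - 51 = 23
  89 - 74 = 15


Delta encoded: [9, 8, 34, 23, 15]


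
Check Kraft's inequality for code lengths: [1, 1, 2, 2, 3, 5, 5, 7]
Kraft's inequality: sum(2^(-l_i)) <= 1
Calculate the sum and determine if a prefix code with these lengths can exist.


Sum = 2^(-1) + 2^(-1) + 2^(-2) + 2^(-2) + 2^(-3) + 2^(-5) + 2^(-5) + 2^(-7)
    = 0.5 + 0.5 + 0.25 + 0.25 + 0.125 + 0.03125 + 0.03125 + 0.0078125
    = 217/128 = 1.6953125
Since 1.6953125 > 1, Kraft's inequality is NOT satisfied.
A prefix code with these lengths CANNOT exist.

Kraft sum = 1.6953125. Not satisfied.


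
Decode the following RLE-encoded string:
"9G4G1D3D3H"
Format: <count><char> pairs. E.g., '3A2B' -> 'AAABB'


Expanding each <count><char> pair:
  9G -> 'GGGGGGGGG'
  4G -> 'GGGG'
  1D -> 'D'
  3D -> 'DDD'
  3H -> 'HHH'

Decoded = GGGGGGGGGGGGGDDDDHHH


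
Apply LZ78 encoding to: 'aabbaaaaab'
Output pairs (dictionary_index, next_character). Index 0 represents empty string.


LZ78 encoding steps:
Dictionary: {0: ''}
Step 1: w='' (idx 0), next='a' -> output (0, 'a'), add 'a' as idx 1
Step 2: w='a' (idx 1), next='b' -> output (1, 'b'), add 'ab' as idx 2
Step 3: w='' (idx 0), next='b' -> output (0, 'b'), add 'b' as idx 3
Step 4: w='a' (idx 1), next='a' -> output (1, 'a'), add 'aa' as idx 4
Step 5: w='aa' (idx 4), next='a' -> output (4, 'a'), add 'aaa' as idx 5
Step 6: w='b' (idx 3), end of input -> output (3, '')


Encoded: [(0, 'a'), (1, 'b'), (0, 'b'), (1, 'a'), (4, 'a'), (3, '')]


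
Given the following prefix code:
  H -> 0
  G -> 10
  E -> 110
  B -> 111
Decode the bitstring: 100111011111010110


Decoding step by step:
Bits 10 -> G
Bits 0 -> H
Bits 111 -> B
Bits 0 -> H
Bits 111 -> B
Bits 110 -> E
Bits 10 -> G
Bits 110 -> E


Decoded message: GHBHBEGE


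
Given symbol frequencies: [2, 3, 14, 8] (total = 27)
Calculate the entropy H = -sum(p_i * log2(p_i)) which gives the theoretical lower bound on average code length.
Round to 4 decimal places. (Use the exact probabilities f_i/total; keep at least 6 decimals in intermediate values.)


Per-symbol terms -p_i * log2(p_i) with p_i = f_i/27:
  p = 2/27 = 0.074074: log2(p) = -3.754888, -p*log2(p) = 0.278140
  p = 3/27 = 0.111111: log2(p) = -3.169925, -p*log2(p) = 0.352214
  p = 14/27 = 0.518519: log2(p) = -0.947533, -p*log2(p) = 0.491313
  p = 8/27 = 0.296296: log2(p) = -1.754888, -p*log2(p) = 0.519967
H = 0.278140 + 0.352214 + 0.491313 + 0.519967 = 1.641634

H = 1.6416 bits/symbol


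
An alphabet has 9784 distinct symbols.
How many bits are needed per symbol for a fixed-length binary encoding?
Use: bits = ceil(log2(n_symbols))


log2(9784) = 13.2562
Bracket: 2^13 = 8192 < 9784 <= 2^14 = 16384
So ceil(log2(9784)) = 14

bits = ceil(log2(9784)) = ceil(13.2562) = 14 bits


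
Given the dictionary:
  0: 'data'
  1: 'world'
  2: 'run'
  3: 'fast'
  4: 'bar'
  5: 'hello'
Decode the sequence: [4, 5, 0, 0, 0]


Look up each index in the dictionary:
  4 -> 'bar'
  5 -> 'hello'
  0 -> 'data'
  0 -> 'data'
  0 -> 'data'

Decoded: "bar hello data data data"


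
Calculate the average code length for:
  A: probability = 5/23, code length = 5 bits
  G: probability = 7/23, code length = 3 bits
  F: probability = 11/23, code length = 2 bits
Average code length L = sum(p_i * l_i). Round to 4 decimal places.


Weighted contributions p_i * l_i:
  A: (5/23) * 5 = 25/23
  G: (7/23) * 3 = 21/23
  F: (11/23) * 2 = 22/23
Sum = (25 + 21 + 22)/23 = 68/23

L = 68/23 = 2.9565 bits/symbol


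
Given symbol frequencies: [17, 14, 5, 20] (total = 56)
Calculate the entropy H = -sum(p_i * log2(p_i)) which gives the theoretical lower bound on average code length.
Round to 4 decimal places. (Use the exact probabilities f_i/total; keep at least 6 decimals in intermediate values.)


Per-symbol terms -p_i * log2(p_i) with p_i = f_i/56:
  p = 17/56 = 0.303571: log2(p) = -1.719892, -p*log2(p) = 0.522110
  p = 14/56 = 0.250000: log2(p) = -2.000000, -p*log2(p) = 0.500000
  p = 5/56 = 0.089286: log2(p) = -3.485427, -p*log2(p) = 0.311199
  p = 20/56 = 0.357143: log2(p) = -1.485427, -p*log2(p) = 0.530510
H = 0.522110 + 0.500000 + 0.311199 + 0.530510 = 1.863819

H = 1.8638 bits/symbol


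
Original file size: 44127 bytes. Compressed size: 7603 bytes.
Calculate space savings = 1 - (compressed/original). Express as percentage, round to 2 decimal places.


ratio = compressed/original = 7603/44127 = 0.172298
savings = 1 - ratio = 1 - 0.172298 = 0.827702
as a percentage: 0.827702 * 100 = 82.77%

Space savings = 1 - 7603/44127 = 82.77%


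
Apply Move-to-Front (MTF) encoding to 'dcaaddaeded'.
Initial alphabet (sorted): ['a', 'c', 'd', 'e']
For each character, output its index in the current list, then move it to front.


MTF encoding:
'd': index 2 in ['a', 'c', 'd', 'e'] -> ['d', 'a', 'c', 'e']
'c': index 2 in ['d', 'a', 'c', 'e'] -> ['c', 'd', 'a', 'e']
'a': index 2 in ['c', 'd', 'a', 'e'] -> ['a', 'c', 'd', 'e']
'a': index 0 in ['a', 'c', 'd', 'e'] -> ['a', 'c', 'd', 'e']
'd': index 2 in ['a', 'c', 'd', 'e'] -> ['d', 'a', 'c', 'e']
'd': index 0 in ['d', 'a', 'c', 'e'] -> ['d', 'a', 'c', 'e']
'a': index 1 in ['d', 'a', 'c', 'e'] -> ['a', 'd', 'c', 'e']
'e': index 3 in ['a', 'd', 'c', 'e'] -> ['e', 'a', 'd', 'c']
'd': index 2 in ['e', 'a', 'd', 'c'] -> ['d', 'e', 'a', 'c']
'e': index 1 in ['d', 'e', 'a', 'c'] -> ['e', 'd', 'a', 'c']
'd': index 1 in ['e', 'd', 'a', 'c'] -> ['d', 'e', 'a', 'c']


Output: [2, 2, 2, 0, 2, 0, 1, 3, 2, 1, 1]


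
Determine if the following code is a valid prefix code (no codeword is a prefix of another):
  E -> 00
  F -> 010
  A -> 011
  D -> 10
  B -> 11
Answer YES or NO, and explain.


Checking each pair (does one codeword prefix another?):
  E='00' vs F='010': no prefix
  E='00' vs A='011': no prefix
  E='00' vs D='10': no prefix
  E='00' vs B='11': no prefix
  F='010' vs E='00': no prefix
  F='010' vs A='011': no prefix
  F='010' vs D='10': no prefix
  F='010' vs B='11': no prefix
  A='011' vs E='00': no prefix
  A='011' vs F='010': no prefix
  A='011' vs D='10': no prefix
  A='011' vs B='11': no prefix
  D='10' vs E='00': no prefix
  D='10' vs F='010': no prefix
  D='10' vs A='011': no prefix
  D='10' vs B='11': no prefix
  B='11' vs E='00': no prefix
  B='11' vs F='010': no prefix
  B='11' vs A='011': no prefix
  B='11' vs D='10': no prefix
No violation found over all pairs.

YES -- this is a valid prefix code. No codeword is a prefix of any other codeword.


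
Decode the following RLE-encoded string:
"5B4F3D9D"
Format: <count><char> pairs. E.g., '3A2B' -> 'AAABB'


Expanding each <count><char> pair:
  5B -> 'BBBBB'
  4F -> 'FFFF'
  3D -> 'DDD'
  9D -> 'DDDDDDDDD'

Decoded = BBBBBFFFFDDDDDDDDDDDD


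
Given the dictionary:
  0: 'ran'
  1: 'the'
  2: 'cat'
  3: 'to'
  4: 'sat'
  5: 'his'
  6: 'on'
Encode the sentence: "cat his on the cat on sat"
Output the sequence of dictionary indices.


Look up each word in the dictionary:
  'cat' -> 2
  'his' -> 5
  'on' -> 6
  'the' -> 1
  'cat' -> 2
  'on' -> 6
  'sat' -> 4

Encoded: [2, 5, 6, 1, 2, 6, 4]


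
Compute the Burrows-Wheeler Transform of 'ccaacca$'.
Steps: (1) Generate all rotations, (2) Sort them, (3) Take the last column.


Rotations (sorted):
  0: $ccaacca -> last char: a
  1: a$ccaacc -> last char: c
  2: aacca$cc -> last char: c
  3: acca$cca -> last char: a
  4: ca$ccaac -> last char: c
  5: caacca$c -> last char: c
  6: cca$ccaa -> last char: a
  7: ccaacca$ -> last char: $


BWT = accacca$


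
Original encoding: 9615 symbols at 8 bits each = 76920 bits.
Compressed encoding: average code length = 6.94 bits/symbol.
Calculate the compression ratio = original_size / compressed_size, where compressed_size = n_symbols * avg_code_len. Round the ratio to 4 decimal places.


original_size = n_symbols * orig_bits = 9615 * 8 = 76920 bits
compressed_size = n_symbols * avg_code_len = 9615 * 6.94 = 66728.1 bits
ratio = original_size / compressed_size = 76920 / 66728.1 = 1.1527

Compression ratio = 1.1527


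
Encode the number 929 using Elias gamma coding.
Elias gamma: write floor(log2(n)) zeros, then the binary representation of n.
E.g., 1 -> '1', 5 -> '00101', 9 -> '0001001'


num_bits = floor(log2(929)) + 1 = 10
leading_zeros = num_bits - 1 = 9
binary(929) = 1110100001

Elias gamma(929) = '000000000' + '1110100001' = 0000000001110100001 (19 bits)


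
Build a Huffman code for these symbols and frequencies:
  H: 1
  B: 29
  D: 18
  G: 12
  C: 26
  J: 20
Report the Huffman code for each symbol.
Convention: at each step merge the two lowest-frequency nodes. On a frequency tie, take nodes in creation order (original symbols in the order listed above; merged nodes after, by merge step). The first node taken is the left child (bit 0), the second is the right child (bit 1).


Huffman tree construction:
Step 1: Merge H(1) + G(12) = 13
Step 2: Merge (H+G)(13) + D(18) = 31
Step 3: Merge J(20) + C(26) = 46
Step 4: Merge B(29) + ((H+G)+D)(31) = 60
Step 5: Merge (J+C)(46) + (B+((H+G)+D))(60) = 106
Read each symbol's code off the tree from the root (left child = 0, right child = 1).

Codes:
  H: 1100 (length 4)
  B: 10 (length 2)
  D: 111 (length 3)
  G: 1101 (length 4)
  C: 01 (length 2)
  J: 00 (length 2)
Average code length: 256/106 = 2.4151 bits/symbol


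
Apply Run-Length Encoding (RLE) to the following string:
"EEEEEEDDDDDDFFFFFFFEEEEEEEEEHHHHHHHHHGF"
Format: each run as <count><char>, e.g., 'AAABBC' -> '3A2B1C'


Scanning runs left to right:
  i=0: run of 'E' x 6 -> '6E'
  i=6: run of 'D' x 6 -> '6D'
  i=12: run of 'F' x 7 -> '7F'
  i=19: run of 'E' x 9 -> '9E'
  i=28: run of 'H' x 9 -> '9H'
  i=37: run of 'G' x 1 -> '1G'
  i=38: run of 'F' x 1 -> '1F'

RLE = 6E6D7F9E9H1G1F


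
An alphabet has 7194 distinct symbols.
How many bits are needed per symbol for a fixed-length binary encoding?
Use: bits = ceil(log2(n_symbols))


log2(7194) = 12.8126
Bracket: 2^12 = 4096 < 7194 <= 2^13 = 8192
So ceil(log2(7194)) = 13

bits = ceil(log2(7194)) = ceil(12.8126) = 13 bits


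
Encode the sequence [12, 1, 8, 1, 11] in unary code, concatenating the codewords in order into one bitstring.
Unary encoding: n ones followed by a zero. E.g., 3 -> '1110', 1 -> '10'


Encode each number as n ones followed by a terminating 0:
  12 -> 1111111111110 (13 bits)
  1 -> 10 (2 bits)
  8 -> 111111110 (9 bits)
  1 -> 10 (2 bits)
  11 -> 111111111110 (12 bits)
Total length = 13 + 2 + 9 + 2 + 12 = 38 bits.

Unary([12, 1, 8, 1, 11]) = 11111111111101011111111010111111111110 (38 bits)


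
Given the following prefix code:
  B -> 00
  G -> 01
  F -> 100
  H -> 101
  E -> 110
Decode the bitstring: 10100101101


Decoding step by step:
Bits 101 -> H
Bits 00 -> B
Bits 101 -> H
Bits 101 -> H


Decoded message: HBHH


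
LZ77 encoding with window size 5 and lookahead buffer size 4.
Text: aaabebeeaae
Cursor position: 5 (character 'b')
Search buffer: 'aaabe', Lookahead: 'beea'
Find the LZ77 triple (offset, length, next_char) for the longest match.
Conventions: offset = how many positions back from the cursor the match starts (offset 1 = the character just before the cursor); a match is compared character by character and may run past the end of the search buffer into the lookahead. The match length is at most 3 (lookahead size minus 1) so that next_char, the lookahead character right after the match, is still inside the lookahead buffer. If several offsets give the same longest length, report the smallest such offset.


Try each offset into the search buffer:
  offset=1 (pos 4, char 'e'): match length 0
  offset=2 (pos 3, char 'b'): match length 2
  offset=3 (pos 2, char 'a'): match length 0
  offset=4 (pos 1, char 'a'): match length 0
  offset=5 (pos 0, char 'a'): match length 0
Longest match has length 2 at offset 2.
next_char = character at position 5 + 2 = 7 -> 'e'

Best match: offset=2, length=2 (matching 'be' starting at position 3)
LZ77 triple: (2, 2, 'e')


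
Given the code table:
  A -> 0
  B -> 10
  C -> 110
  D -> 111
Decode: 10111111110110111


Decoding:
10 -> B
111 -> D
111 -> D
110 -> C
110 -> C
111 -> D


Result: BDDCCD


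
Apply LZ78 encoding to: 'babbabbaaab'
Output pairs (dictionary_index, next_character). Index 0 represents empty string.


LZ78 encoding steps:
Dictionary: {0: ''}
Step 1: w='' (idx 0), next='b' -> output (0, 'b'), add 'b' as idx 1
Step 2: w='' (idx 0), next='a' -> output (0, 'a'), add 'a' as idx 2
Step 3: w='b' (idx 1), next='b' -> output (1, 'b'), add 'bb' as idx 3
Step 4: w='a' (idx 2), next='b' -> output (2, 'b'), add 'ab' as idx 4
Step 5: w='b' (idx 1), next='a' -> output (1, 'a'), add 'ba' as idx 5
Step 6: w='a' (idx 2), next='a' -> output (2, 'a'), add 'aa' as idx 6
Step 7: w='b' (idx 1), end of input -> output (1, '')


Encoded: [(0, 'b'), (0, 'a'), (1, 'b'), (2, 'b'), (1, 'a'), (2, 'a'), (1, '')]


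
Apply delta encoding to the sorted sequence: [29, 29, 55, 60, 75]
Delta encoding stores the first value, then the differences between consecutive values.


First value: 29
Deltas:
  29 - 29 = 0
  55 - 29 = 26
  60 - 55 = 5
  75 - 60 = 15


Delta encoded: [29, 0, 26, 5, 15]


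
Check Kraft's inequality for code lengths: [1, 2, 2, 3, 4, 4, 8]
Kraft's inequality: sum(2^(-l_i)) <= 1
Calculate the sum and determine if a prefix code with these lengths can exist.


Sum = 2^(-1) + 2^(-2) + 2^(-2) + 2^(-3) + 2^(-4) + 2^(-4) + 2^(-8)
    = 0.5 + 0.25 + 0.25 + 0.125 + 0.0625 + 0.0625 + 0.00390625
    = 321/256 = 1.25390625
Since 1.25390625 > 1, Kraft's inequality is NOT satisfied.
A prefix code with these lengths CANNOT exist.

Kraft sum = 1.25390625. Not satisfied.


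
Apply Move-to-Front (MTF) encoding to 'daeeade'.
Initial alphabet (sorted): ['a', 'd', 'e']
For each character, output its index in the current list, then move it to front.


MTF encoding:
'd': index 1 in ['a', 'd', 'e'] -> ['d', 'a', 'e']
'a': index 1 in ['d', 'a', 'e'] -> ['a', 'd', 'e']
'e': index 2 in ['a', 'd', 'e'] -> ['e', 'a', 'd']
'e': index 0 in ['e', 'a', 'd'] -> ['e', 'a', 'd']
'a': index 1 in ['e', 'a', 'd'] -> ['a', 'e', 'd']
'd': index 2 in ['a', 'e', 'd'] -> ['d', 'a', 'e']
'e': index 2 in ['d', 'a', 'e'] -> ['e', 'd', 'a']


Output: [1, 1, 2, 0, 1, 2, 2]


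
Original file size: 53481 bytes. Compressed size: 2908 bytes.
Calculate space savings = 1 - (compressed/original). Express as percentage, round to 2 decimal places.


ratio = compressed/original = 2908/53481 = 0.054374
savings = 1 - ratio = 1 - 0.054374 = 0.945626
as a percentage: 0.945626 * 100 = 94.56%

Space savings = 1 - 2908/53481 = 94.56%


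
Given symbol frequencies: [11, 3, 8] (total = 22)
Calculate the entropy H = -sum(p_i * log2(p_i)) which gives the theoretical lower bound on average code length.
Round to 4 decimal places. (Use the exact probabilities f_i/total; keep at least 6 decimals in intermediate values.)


Per-symbol terms -p_i * log2(p_i) with p_i = f_i/22:
  p = 11/22 = 0.500000: log2(p) = -1.000000, -p*log2(p) = 0.500000
  p = 3/22 = 0.136364: log2(p) = -2.874469, -p*log2(p) = 0.391973
  p = 8/22 = 0.363636: log2(p) = -1.459432, -p*log2(p) = 0.530702
H = 0.500000 + 0.391973 + 0.530702 = 1.422675

H = 1.4227 bits/symbol


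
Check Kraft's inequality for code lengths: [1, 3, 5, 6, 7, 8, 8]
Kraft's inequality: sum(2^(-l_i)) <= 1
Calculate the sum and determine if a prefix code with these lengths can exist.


Sum = 2^(-1) + 2^(-3) + 2^(-5) + 2^(-6) + 2^(-7) + 2^(-8) + 2^(-8)
    = 0.5 + 0.125 + 0.03125 + 0.015625 + 0.0078125 + 0.00390625 + 0.00390625
    = 176/256 = 0.6875
Since 0.6875 <= 1, Kraft's inequality IS satisfied.
A prefix code with these lengths CAN exist.

Kraft sum = 0.6875. Satisfied.


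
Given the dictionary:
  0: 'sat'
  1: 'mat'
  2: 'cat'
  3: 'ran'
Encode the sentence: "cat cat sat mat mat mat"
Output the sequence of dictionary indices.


Look up each word in the dictionary:
  'cat' -> 2
  'cat' -> 2
  'sat' -> 0
  'mat' -> 1
  'mat' -> 1
  'mat' -> 1

Encoded: [2, 2, 0, 1, 1, 1]


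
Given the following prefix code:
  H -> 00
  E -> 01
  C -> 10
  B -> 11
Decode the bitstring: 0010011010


Decoding step by step:
Bits 00 -> H
Bits 10 -> C
Bits 01 -> E
Bits 10 -> C
Bits 10 -> C


Decoded message: HCECC


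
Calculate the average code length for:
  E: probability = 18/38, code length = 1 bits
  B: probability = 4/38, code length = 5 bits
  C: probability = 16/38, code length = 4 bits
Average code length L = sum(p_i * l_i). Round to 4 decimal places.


Weighted contributions p_i * l_i:
  E: (18/38) * 1 = 18/38
  B: (4/38) * 5 = 20/38
  C: (16/38) * 4 = 64/38
Sum = (18 + 20 + 64)/38 = 102/38

L = 102/38 = 2.6842 bits/symbol


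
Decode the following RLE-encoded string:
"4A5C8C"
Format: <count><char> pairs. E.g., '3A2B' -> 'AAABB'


Expanding each <count><char> pair:
  4A -> 'AAAA'
  5C -> 'CCCCC'
  8C -> 'CCCCCCCC'

Decoded = AAAACCCCCCCCCCCCC


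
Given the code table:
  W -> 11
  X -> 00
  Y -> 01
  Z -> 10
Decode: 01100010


Decoding:
01 -> Y
10 -> Z
00 -> X
10 -> Z


Result: YZXZ


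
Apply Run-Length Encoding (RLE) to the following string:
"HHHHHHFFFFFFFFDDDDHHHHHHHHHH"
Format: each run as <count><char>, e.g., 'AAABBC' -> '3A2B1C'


Scanning runs left to right:
  i=0: run of 'H' x 6 -> '6H'
  i=6: run of 'F' x 8 -> '8F'
  i=14: run of 'D' x 4 -> '4D'
  i=18: run of 'H' x 10 -> '10H'

RLE = 6H8F4D10H


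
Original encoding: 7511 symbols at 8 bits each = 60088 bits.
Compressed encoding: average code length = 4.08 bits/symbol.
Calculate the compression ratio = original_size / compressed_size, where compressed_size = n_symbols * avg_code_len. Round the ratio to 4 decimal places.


original_size = n_symbols * orig_bits = 7511 * 8 = 60088 bits
compressed_size = n_symbols * avg_code_len = 7511 * 4.08 = 30644.88 bits
ratio = original_size / compressed_size = 60088 / 30644.88 = 1.9608

Compression ratio = 1.9608


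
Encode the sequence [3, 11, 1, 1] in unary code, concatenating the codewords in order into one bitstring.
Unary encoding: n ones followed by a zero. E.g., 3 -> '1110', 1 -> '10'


Encode each number as n ones followed by a terminating 0:
  3 -> 1110 (4 bits)
  11 -> 111111111110 (12 bits)
  1 -> 10 (2 bits)
  1 -> 10 (2 bits)
Total length = 4 + 12 + 2 + 2 = 20 bits.

Unary([3, 11, 1, 1]) = 11101111111111101010 (20 bits)


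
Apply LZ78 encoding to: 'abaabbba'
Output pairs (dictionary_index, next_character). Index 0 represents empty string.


LZ78 encoding steps:
Dictionary: {0: ''}
Step 1: w='' (idx 0), next='a' -> output (0, 'a'), add 'a' as idx 1
Step 2: w='' (idx 0), next='b' -> output (0, 'b'), add 'b' as idx 2
Step 3: w='a' (idx 1), next='a' -> output (1, 'a'), add 'aa' as idx 3
Step 4: w='b' (idx 2), next='b' -> output (2, 'b'), add 'bb' as idx 4
Step 5: w='b' (idx 2), next='a' -> output (2, 'a'), add 'ba' as idx 5


Encoded: [(0, 'a'), (0, 'b'), (1, 'a'), (2, 'b'), (2, 'a')]


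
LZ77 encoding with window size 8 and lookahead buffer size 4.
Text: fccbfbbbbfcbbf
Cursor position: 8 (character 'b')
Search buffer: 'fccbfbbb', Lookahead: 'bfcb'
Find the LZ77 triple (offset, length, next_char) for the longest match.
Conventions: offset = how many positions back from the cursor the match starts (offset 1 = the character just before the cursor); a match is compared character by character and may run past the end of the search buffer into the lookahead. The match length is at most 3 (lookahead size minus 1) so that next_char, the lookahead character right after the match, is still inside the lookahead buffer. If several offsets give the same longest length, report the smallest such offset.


Try each offset into the search buffer:
  offset=1 (pos 7, char 'b'): match length 1
  offset=2 (pos 6, char 'b'): match length 1
  offset=3 (pos 5, char 'b'): match length 1
  offset=4 (pos 4, char 'f'): match length 0
  offset=5 (pos 3, char 'b'): match length 2
  offset=6 (pos 2, char 'c'): match length 0
  offset=7 (pos 1, char 'c'): match length 0
  offset=8 (pos 0, char 'f'): match length 0
Longest match has length 2 at offset 5.
next_char = character at position 8 + 2 = 10 -> 'c'

Best match: offset=5, length=2 (matching 'bf' starting at position 3)
LZ77 triple: (5, 2, 'c')


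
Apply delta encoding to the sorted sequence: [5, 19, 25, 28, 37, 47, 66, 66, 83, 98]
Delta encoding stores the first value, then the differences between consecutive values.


First value: 5
Deltas:
  19 - 5 = 14
  25 - 19 = 6
  28 - 25 = 3
  37 - 28 = 9
  47 - 37 = 10
  66 - 47 = 19
  66 - 66 = 0
  83 - 66 = 17
  98 - 83 = 15


Delta encoded: [5, 14, 6, 3, 9, 10, 19, 0, 17, 15]


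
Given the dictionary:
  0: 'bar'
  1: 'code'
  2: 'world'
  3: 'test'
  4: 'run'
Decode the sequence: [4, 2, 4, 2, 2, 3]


Look up each index in the dictionary:
  4 -> 'run'
  2 -> 'world'
  4 -> 'run'
  2 -> 'world'
  2 -> 'world'
  3 -> 'test'

Decoded: "run world run world world test"


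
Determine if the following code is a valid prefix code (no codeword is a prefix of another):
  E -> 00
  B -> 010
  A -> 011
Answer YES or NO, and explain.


Checking each pair (does one codeword prefix another?):
  E='00' vs B='010': no prefix
  E='00' vs A='011': no prefix
  B='010' vs E='00': no prefix
  B='010' vs A='011': no prefix
  A='011' vs E='00': no prefix
  A='011' vs B='010': no prefix
No violation found over all pairs.

YES -- this is a valid prefix code. No codeword is a prefix of any other codeword.


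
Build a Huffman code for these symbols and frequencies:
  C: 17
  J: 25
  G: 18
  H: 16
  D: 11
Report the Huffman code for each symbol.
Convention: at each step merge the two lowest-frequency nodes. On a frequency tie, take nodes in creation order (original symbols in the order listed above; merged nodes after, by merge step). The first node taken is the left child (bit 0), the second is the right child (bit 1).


Huffman tree construction:
Step 1: Merge D(11) + H(16) = 27
Step 2: Merge C(17) + G(18) = 35
Step 3: Merge J(25) + (D+H)(27) = 52
Step 4: Merge (C+G)(35) + (J+(D+H))(52) = 87
Read each symbol's code off the tree from the root (left child = 0, right child = 1).

Codes:
  C: 00 (length 2)
  J: 10 (length 2)
  G: 01 (length 2)
  H: 111 (length 3)
  D: 110 (length 3)
Average code length: 201/87 = 2.3103 bits/symbol


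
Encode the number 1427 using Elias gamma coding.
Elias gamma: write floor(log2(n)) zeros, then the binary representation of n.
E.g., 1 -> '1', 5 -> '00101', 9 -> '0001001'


num_bits = floor(log2(1427)) + 1 = 11
leading_zeros = num_bits - 1 = 10
binary(1427) = 10110010011

Elias gamma(1427) = '0000000000' + '10110010011' = 000000000010110010011 (21 bits)


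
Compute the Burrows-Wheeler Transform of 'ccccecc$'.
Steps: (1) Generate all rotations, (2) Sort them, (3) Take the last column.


Rotations (sorted):
  0: $ccccecc -> last char: c
  1: c$ccccec -> last char: c
  2: cc$cccce -> last char: e
  3: ccccecc$ -> last char: $
  4: cccecc$c -> last char: c
  5: ccecc$cc -> last char: c
  6: cecc$ccc -> last char: c
  7: ecc$cccc -> last char: c


BWT = cce$cccc


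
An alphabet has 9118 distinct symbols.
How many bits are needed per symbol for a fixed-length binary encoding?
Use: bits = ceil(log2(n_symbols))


log2(9118) = 13.1545
Bracket: 2^13 = 8192 < 9118 <= 2^14 = 16384
So ceil(log2(9118)) = 14

bits = ceil(log2(9118)) = ceil(13.1545) = 14 bits


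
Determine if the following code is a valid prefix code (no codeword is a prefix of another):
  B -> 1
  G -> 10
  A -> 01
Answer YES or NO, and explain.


Checking each pair (does one codeword prefix another?):
  B='1' vs G='10': prefix -- VIOLATION

NO -- this is NOT a valid prefix code. B (1) is a prefix of G (10).


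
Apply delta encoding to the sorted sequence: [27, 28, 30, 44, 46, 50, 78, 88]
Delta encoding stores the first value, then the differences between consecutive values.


First value: 27
Deltas:
  28 - 27 = 1
  30 - 28 = 2
  44 - 30 = 14
  46 - 44 = 2
  50 - 46 = 4
  78 - 50 = 28
  88 - 78 = 10


Delta encoded: [27, 1, 2, 14, 2, 4, 28, 10]


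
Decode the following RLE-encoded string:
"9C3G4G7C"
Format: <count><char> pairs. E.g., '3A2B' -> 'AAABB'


Expanding each <count><char> pair:
  9C -> 'CCCCCCCCC'
  3G -> 'GGG'
  4G -> 'GGGG'
  7C -> 'CCCCCCC'

Decoded = CCCCCCCCCGGGGGGGCCCCCCC


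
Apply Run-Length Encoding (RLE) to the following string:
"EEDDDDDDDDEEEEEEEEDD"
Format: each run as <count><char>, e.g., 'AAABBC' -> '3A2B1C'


Scanning runs left to right:
  i=0: run of 'E' x 2 -> '2E'
  i=2: run of 'D' x 8 -> '8D'
  i=10: run of 'E' x 8 -> '8E'
  i=18: run of 'D' x 2 -> '2D'

RLE = 2E8D8E2D
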